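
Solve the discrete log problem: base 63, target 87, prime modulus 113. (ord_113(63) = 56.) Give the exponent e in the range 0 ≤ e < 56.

9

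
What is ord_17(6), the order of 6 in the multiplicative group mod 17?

16

The order of 6 must divide p − 1 = 16 = 2^4.
Divisors: 1, 2, 4, 8, 16.
Check each in increasing order: 6^1 ≡ 6;  6^2 ≡ 2;  6^4 ≡ 4;  6^8 ≡ 16;  6^16 ≡ 1.
Smallest exponent giving 1 is 16.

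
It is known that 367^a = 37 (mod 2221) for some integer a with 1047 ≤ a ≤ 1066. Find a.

Compute 367^1047 mod 2221 = 834, then multiply by 367 repeatedly:
  367^1047=834  367^1048=1801  367^1049=1330  367^1050=1711  367^1051=1615
  367^1052=1919  367^1053=216  367^1054=1537  367^1055=2166  367^1056=2025
  367^1057=1361  367^1058=1983  367^1059=1494  367^1060=1932  367^1061=545
  367^1062=125  367^1063=1455  367^1064=945  367^1065=339  367^1066=37
Found 37 at exponent 1066.

1066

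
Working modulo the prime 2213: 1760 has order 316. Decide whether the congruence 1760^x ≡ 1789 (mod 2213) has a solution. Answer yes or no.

1789 ∈ ⟨1760⟩ iff 1789^316 ≡ 1 (mod 2213), since |⟨1760⟩| = 316.
1789^316 mod 2213 = 1.
Since 1 = 1, 1789 lies in the subgroup.

yes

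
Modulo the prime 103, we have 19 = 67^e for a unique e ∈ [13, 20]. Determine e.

Compute 67^13 mod 103 = 71, then multiply by 67 repeatedly:
  67^13=71  67^14=19
Found 19 at exponent 14.

14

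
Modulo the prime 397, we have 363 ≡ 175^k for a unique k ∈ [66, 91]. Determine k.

66

Compute 175^66 mod 397 = 363, then multiply by 175 repeatedly:
  175^66=363
Found 363 at exponent 66.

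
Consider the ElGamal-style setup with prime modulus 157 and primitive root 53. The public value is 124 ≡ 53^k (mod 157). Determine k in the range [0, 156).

64

Baby-step giant-step with m = ceil(sqrt(156)) = 13.
Baby table (53^j mod 157 for j=0..12):
  0:1  1:53  2:140  3:41  4:132  5:88  6:111  7:74
  8:154  9:155  10:51  11:34  12:75
Giant step factor: 53^(-13) ≡ 22 (mod 157).
Scan 124·22^i mod 157 for i = 0, 1, …:
  i=0: 124   i=1: 59   i=2: 42   i=3: 139
  i=4: 75
Match at i=4, j=12: k = 4·13 + 12 = 64.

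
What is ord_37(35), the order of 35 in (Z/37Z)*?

The order of 35 must divide p − 1 = 36 = 2^2 · 3^2.
Divisors: 1, 2, 3, 4, 6, 9, 12, 18, 36.
Check each in increasing order: 35^1 ≡ 35;  35^2 ≡ 4;  35^3 ≡ 29;  35^4 ≡ 16;  35^6 ≡ 27;  35^9 ≡ 6;  35^12 ≡ 26;  35^18 ≡ 36;  35^36 ≡ 1.
Smallest exponent giving 1 is 36.

36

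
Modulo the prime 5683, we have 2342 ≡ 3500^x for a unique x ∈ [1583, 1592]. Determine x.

1588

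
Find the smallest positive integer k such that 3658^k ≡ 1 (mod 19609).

19608

The order of 3658 must divide p − 1 = 19608 = 2^3 · 3 · 19 · 43.
Divisors: 1, 2, 3, 4, 6, 8, 12, 19, 24, 38, 43, 57, 76, 86, 114, 129, 152, 172, 228, 258, 344, 456, 516, 817, 1032, 1634, 2451, 3268, 4902, 6536, 9804, 19608.
Check each in increasing order: 3658^1 ≡ 3658;  3658^2 ≡ 7626;  3658^3 ≡ 11910;  3658^4 ≡ 15191;  3658^6 ≡ 16203;  3658^8 ≡ 7769;  3658^12 ≡ 11917;  3658^19 ≡ 14401;  3658^24 ≡ 6511;  3658^38 ≡ 4017;  3658^43 ≡ 14282;  3658^57 ≡ 2267;  3658^76 ≡ 17691;  3658^86 ≡ 2706;  3658^114 ≡ 1731;  3658^129 ≡ 17362;  3658^152 ≡ 11841;  3658^172 ≡ 8279;  3658^228 ≡ 15793;  3658^258 ≡ 9496;  3658^344 ≡ 8386;  3658^456 ≡ 11978;  3658^516 ≡ 11834;  3658^817 ≡ 17419;  3658^1032 ≡ 15687;  3658^1634 ≡ 11504;  3658^2451 ≡ 3805;  3658^3268 ≡ 875;  3658^4902 ≡ 6583;  3658^6536 ≡ 874;  3658^9804 ≡ 19608;  3658^19608 ≡ 1.
Smallest exponent giving 1 is 19608.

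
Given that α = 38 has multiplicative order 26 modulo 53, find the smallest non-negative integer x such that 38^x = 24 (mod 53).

Successive powers of 38 modulo 53:
  38^0=1  38^1=38  38^2=13  38^3=17  38^4=10  38^5=9
  38^6=24
So 38^6 ≡ 24 (mod 53), giving x = 6.

6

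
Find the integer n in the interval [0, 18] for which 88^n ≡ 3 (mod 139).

Compute 88^0 mod 139 = 1, then multiply by 88 repeatedly:
  88^0=1  88^1=88  88^2=99  88^3=94  88^4=71
  88^5=132  88^6=79  88^7=2  88^8=37  88^9=59
  88^10=49  88^11=3
Found 3 at exponent 11.

11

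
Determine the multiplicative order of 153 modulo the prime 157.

The order of 153 must divide p − 1 = 156 = 2^2 · 3 · 13.
Divisors: 1, 2, 3, 4, 6, 12, 13, 26, 39, 52, 78, 156.
Check each in increasing order: 153^1 ≡ 153;  153^2 ≡ 16;  153^3 ≡ 93;  153^4 ≡ 99;  153^6 ≡ 14;  153^12 ≡ 39;  153^13 ≡ 1.
Smallest exponent giving 1 is 13.

13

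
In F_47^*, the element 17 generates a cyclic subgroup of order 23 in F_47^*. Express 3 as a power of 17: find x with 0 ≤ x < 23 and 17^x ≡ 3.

Successive powers of 17 modulo 47:
  17^0=1  17^1=17  17^2=7  17^3=25  17^4=2  17^5=34
  17^6=14  17^7=3
So 17^7 ≡ 3 (mod 47), giving x = 7.

7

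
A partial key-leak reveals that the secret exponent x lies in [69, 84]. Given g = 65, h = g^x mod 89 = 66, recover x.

Compute 65^69 mod 89 = 7, then multiply by 65 repeatedly:
  65^69=7  65^70=10  65^71=27  65^72=64  65^73=66
Found 66 at exponent 73.

73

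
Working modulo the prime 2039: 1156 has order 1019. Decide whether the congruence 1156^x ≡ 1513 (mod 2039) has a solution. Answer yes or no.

yes

1513 ∈ ⟨1156⟩ iff 1513^1019 ≡ 1 (mod 2039), since |⟨1156⟩| = 1019.
1513^1019 mod 2039 = 1.
Since 1 = 1, 1513 lies in the subgroup.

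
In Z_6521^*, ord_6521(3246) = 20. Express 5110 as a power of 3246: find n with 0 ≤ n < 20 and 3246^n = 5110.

Successive powers of 3246 modulo 6521:
  3246^0=1  3246^1=3246  3246^2=5101  3246^3=1027  3246^4=1411  3246^5=2364
  3246^6=4848  3246^7=1435  3246^8=2016  3246^9=3373  3246^10=6520  3246^11=3275
  3246^12=1420  3246^13=5494  3246^14=5110
So 3246^14 ≡ 5110 (mod 6521), giving n = 14.

14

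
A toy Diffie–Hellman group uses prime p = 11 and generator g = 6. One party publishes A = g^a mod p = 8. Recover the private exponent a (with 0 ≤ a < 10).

7

Successive powers of 6 modulo 11:
  6^0=1  6^1=6  6^2=3  6^3=7  6^4=9  6^5=10
  6^6=5  6^7=8
So 6^7 ≡ 8 (mod 11), giving a = 7.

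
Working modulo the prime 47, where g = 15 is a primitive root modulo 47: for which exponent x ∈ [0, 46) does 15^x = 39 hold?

19

Successive powers of 15 modulo 47:
  15^0=1  15^1=15  15^2=37  15^3=38  15^4=6  15^5=43
  15^6=34  15^7=40  15^8=36  15^9=23  15^10=16  15^11=5
  15^12=28  15^13=44  15^14=2  15^15=30  15^16=27  15^17=29
  15^18=12  15^19=39
So 15^19 ≡ 39 (mod 47), giving x = 19.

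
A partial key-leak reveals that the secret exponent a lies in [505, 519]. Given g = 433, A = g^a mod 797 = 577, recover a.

Compute 433^505 mod 797 = 577, then multiply by 433 repeatedly:
  433^505=577
Found 577 at exponent 505.

505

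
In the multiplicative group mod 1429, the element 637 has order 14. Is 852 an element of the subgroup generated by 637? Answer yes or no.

no

852 ∈ ⟨637⟩ iff 852^14 ≡ 1 (mod 1429), since |⟨637⟩| = 14.
852^14 mod 1429 = 1010.
Since 1010 ≠ 1, 852 does not lie in the subgroup.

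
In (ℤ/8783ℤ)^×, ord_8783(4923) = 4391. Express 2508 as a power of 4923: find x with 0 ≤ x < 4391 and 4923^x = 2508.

Baby-step giant-step with m = ceil(sqrt(4391)) = 67.
Baby table (4923^j mod 8783 for j=0..66):
  0:1  1:4923  2:3632  3:6931  4:8141  5:1314  6:4534  7:3279
  8:8146  9:8363  10:5128  11:2802  12:4936  13:6150  14:1449  15:1631
  16:1751  17:4050  18:740  19:6858  20:82  21:8451  22:7985  23:6230
  24:54  25:2352  26:2902  27:5388  28:464  29:692  30:7695  31:1406
  32:734  33:3669  34:4639  35:1997  36:3054  37:7129  38:7982  39:244
  40:6724  41:7908  42:4828  43:1446  44:4428  45:8421  46:823  47:2666
  48:2916  49:4046  50:7397  51:1113  52:7490  53:2236  54:2729  55:5660
  56:4504  57:4900  58:4582  59:2442  60:6822  61:7297  62:661  63:4393
  64:2993  65:5448  66:6005
Giant step factor: 4923^(-67) ≡ 4013 (mod 8783).
Scan 2508·4013^i mod 8783 for i = 0, 1, …:
  i=0: 2508   i=1: 8069   i=2: 6759   i=3: 1963
  i=4: 7951   i=5: 7507   i=6: 8684   i=7: 6731
  i=8: 3778   i=9: 1656     …   i=13: 81
  i=14: 82
Match at i=14, j=20: x = 14·67 + 20 = 958.

958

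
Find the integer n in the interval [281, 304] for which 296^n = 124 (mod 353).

Compute 296^281 mod 353 = 297, then multiply by 296 repeatedly:
  296^281=297  296^282=15  296^283=204  296^284=21  296^285=215
  296^286=100  296^287=301  296^288=140  296^289=139  296^290=196
  296^291=124
Found 124 at exponent 291.

291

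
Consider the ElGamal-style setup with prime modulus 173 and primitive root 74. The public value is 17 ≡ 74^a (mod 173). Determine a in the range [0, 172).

Successive powers of 74 modulo 173:
  74^0=1  74^1=74  74^2=113  74^3=58  74^4=140  74^5=153
  74^6=77  74^7=162  74^8=51  74^9=141  74^10=54  74^11=17
So 74^11 ≡ 17 (mod 173), giving a = 11.

11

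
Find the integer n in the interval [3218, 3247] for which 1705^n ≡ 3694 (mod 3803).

3225

Compute 1705^3218 mod 3803 = 2129, then multiply by 1705 repeatedly:
  1705^3218=2129  1705^3219=1883  1705^3220=783  1705^3221=162  1705^3222=2394
  1705^3223=1151  1705^3224=107  1705^3225=3694
Found 3694 at exponent 3225.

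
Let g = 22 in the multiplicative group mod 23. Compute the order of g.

The order of 22 must divide p − 1 = 22 = 2 · 11.
Divisors: 1, 2, 11, 22.
Check each in increasing order: 22^1 ≡ 22;  22^2 ≡ 1.
Smallest exponent giving 1 is 2.

2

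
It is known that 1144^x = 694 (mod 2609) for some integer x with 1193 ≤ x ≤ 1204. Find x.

1201

Compute 1144^1193 mod 2609 = 1526, then multiply by 1144 repeatedly:
  1144^1193=1526  1144^1194=323  1144^1195=1643  1144^1196=1112  1144^1197=1545
  1144^1198=1187  1144^1199=1248  1144^1200=589  1144^1201=694
Found 694 at exponent 1201.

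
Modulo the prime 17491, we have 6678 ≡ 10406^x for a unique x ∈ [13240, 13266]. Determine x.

13261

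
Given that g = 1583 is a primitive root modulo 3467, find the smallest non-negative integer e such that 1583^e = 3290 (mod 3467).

2966

Baby-step giant-step with m = ceil(sqrt(3466)) = 59.
Baby table (1583^j mod 3467 for j=0..58):
  0:1  1:1583  2:2715  3:2232  4:383  5:3031  6:3212  7:1974
  8:1075  9:2895  10:2878  11:236  12:2619  13:2812  14:3235  15:246
  16:1114  17:2226  18:1286  19:609  20:221  21:3143  22:224  23:958
  24:1435  25:720  26:2584  27:2879  28:1819  29:1867  30:1577  31:151
  32:3277  33:859  34:733  35:2361  36:37  37:3099  38:3379  39:2843
  40:303  41:1203  42:966  43:231  44:1638  45:3105  46:2476  47:1798
  48:3294  49:34  50:1817  51:2168  52:3081  53:2621  54:2511  55:1731
  56:1243  57:1880  58:1354
Giant step factor: 1583^(-59) ≡ 1595 (mod 3467).
Scan 3290·1595^i mod 3467 for i = 0, 1, …:
  i=0: 3290   i=1: 1979   i=2: 1535   i=3: 623
  i=4: 2123   i=5: 2393   i=6: 3135   i=7: 911
  i=8: 372   i=9: 483     …   i=49: 1181
  i=50: 1114
Match at i=50, j=16: e = 50·59 + 16 = 2966.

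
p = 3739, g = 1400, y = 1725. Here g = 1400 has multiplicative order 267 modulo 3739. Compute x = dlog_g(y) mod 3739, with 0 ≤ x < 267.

Baby-step giant-step with m = ceil(sqrt(267)) = 17.
Baby table (1400^j mod 3739 for j=0..16):
  0:1  1:1400  2:764  3:246  4:412  5:994  6:692  7:399
  8:1489  9:1977  10:940  11:3611  12:272  13:3161  14:2163  15:3349
  16:3633
Giant step factor: 1400^(-17) ≡ 1357 (mod 3739).
Scan 1725·1357^i mod 3739 for i = 0, 1, …:
  i=0: 1725   i=1: 211   i=2: 2163
Match at i=2, j=14: x = 2·17 + 14 = 48.

48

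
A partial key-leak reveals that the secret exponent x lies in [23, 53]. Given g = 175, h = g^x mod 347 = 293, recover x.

50

Compute 175^23 mod 347 = 211, then multiply by 175 repeatedly:
  175^23=211  175^24=143  175^25=41  175^26=235  175^27=179
  175^28=95  175^29=316  175^30=127  175^31=17  175^32=199
  175^33=125  175^34=14  175^35=21  175^36=205  175^37=134
  175^38=201  175^39=128  175^40=192  175^41=288  175^42=85
  175^43=301  175^44=278  175^45=70  175^46=105  175^47=331
  175^48=323  175^49=311  175^50=293
Found 293 at exponent 50.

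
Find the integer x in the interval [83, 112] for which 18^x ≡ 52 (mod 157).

Compute 18^83 mod 157 = 84, then multiply by 18 repeatedly:
  18^83=84  18^84=99  18^85=55  18^86=48  18^87=79
  18^88=9  18^89=5  18^90=90  18^91=50  18^92=115
  18^93=29  18^94=51  18^95=133  18^96=39  18^97=74
  18^98=76  18^99=112  18^100=132  18^101=21  18^102=64
  18^103=53  18^104=12  18^105=59  18^106=120  18^107=119
  18^108=101  18^109=91  18^110=68  18^111=125  18^112=52
Found 52 at exponent 112.

112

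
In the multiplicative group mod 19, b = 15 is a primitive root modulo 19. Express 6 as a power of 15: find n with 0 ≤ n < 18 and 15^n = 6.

16

Successive powers of 15 modulo 19:
  15^0=1  15^1=15  15^2=16  15^3=12  15^4=9  15^5=2
  15^6=11  15^7=13  15^8=5  15^9=18  15^10=4  15^11=3
  15^12=7  15^13=10  15^14=17  15^15=8  15^16=6
So 15^16 ≡ 6 (mod 19), giving n = 16.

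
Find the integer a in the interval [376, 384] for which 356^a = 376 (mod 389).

378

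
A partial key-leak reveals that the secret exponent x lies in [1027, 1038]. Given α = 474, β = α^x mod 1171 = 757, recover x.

Compute 474^1027 mod 1171 = 667, then multiply by 474 repeatedly:
  474^1027=667  474^1028=1159  474^1029=167  474^1030=701  474^1031=881
  474^1032=718  474^1033=742  474^1034=408  474^1035=177  474^1036=757
Found 757 at exponent 1036.

1036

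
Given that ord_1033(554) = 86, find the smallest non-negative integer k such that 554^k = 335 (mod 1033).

20

Baby-step giant-step with m = ceil(sqrt(86)) = 10.
Baby table (554^j mod 1033 for j=0..9):
  0:1  1:554  2:115  3:697  4:829  5:614  6:299  7:366
  8:296  9:770
Giant step factor: 554^(-10) ≡ 780 (mod 1033).
Scan 335·780^i mod 1033 for i = 0, 1, …:
  i=0: 335   i=1: 984   i=2: 1
Match at i=2, j=0: k = 2·10 + 0 = 20.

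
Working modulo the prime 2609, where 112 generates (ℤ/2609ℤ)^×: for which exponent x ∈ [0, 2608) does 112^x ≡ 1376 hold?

1619

Baby-step giant-step with m = ceil(sqrt(2608)) = 52.
Baby table (112^j mod 2609 for j=0..51):
  0:1  1:112  2:2108  3:1286  4:537  5:137  6:2299  7:1806
  8:1379  9:517  10:506  11:1883  12:2176  13:1075  14:386  15:1488
  16:2289  17:686  18:1171  19:702  20:354  21:513  22:58  23:1278
  24:2250  25:1536  26:2447  27:119  28:283  29:388  30:1712  31:1287
  32:649  33:2245  34:976  35:2343  36:1516  37:207  38:2312  39:653
  40:84  41:1581  42:2269  43:1055  44:755  45:1072  46:50  47:382
  48:1040  49:1684  50:760  51:1632
Giant step factor: 112^(-52) ≡ 2321 (mod 2609).
Scan 1376·2321^i mod 2609 for i = 0, 1, …:
  i=0: 1376   i=1: 280   i=2: 239   i=3: 1611
  i=4: 434   i=5: 240   i=6: 1323   i=7: 2499
  i=8: 372   i=9: 2442     …   i=30: 1570
  i=31: 1806
Match at i=31, j=7: x = 31·52 + 7 = 1619.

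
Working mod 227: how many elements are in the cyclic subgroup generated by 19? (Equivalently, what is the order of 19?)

113

The order of 19 must divide p − 1 = 226 = 2 · 113.
Divisors: 1, 2, 113, 226.
Check each in increasing order: 19^1 ≡ 19;  19^2 ≡ 134;  19^113 ≡ 1.
Smallest exponent giving 1 is 113.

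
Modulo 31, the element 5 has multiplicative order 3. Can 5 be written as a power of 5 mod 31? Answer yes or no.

yes

5 ∈ ⟨5⟩ iff 5^3 ≡ 1 (mod 31), since |⟨5⟩| = 3.
5^3 mod 31 = 1.
Since 1 = 1, 5 lies in the subgroup.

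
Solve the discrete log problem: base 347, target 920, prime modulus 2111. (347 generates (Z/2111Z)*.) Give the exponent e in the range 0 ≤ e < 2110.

Baby-step giant-step with m = ceil(sqrt(2110)) = 46.
Baby table (347^j mod 2111 for j=0..45):
  0:1  1:347  2:82  3:1011  4:391  5:573  6:397  7:544
  8:889  9:277  10:1124  11:1604  12:1395  13:646  14:396  15:197
  16:807  17:1377  18:733  19:1031  20:998  21:102  22:1618  23:2031
  24:1794  25:1884  26:1449  27:385  28:602  29:2016  30:811  31:654
  32:1061  33:853  34:451  35:283  36:1095  37:2096  38:1128  39:881
  40:1723  41:468  42:1960  43:378  44:284  45:1442
Giant step factor: 347^(-46) ≡ 2048 (mod 2111).
Scan 920·2048^i mod 2111 for i = 0, 1, …:
  i=0: 920   i=1: 1148   i=2: 1561   i=3: 874
  i=4: 1935   i=5: 533   i=6: 197
Match at i=6, j=15: e = 6·46 + 15 = 291.

291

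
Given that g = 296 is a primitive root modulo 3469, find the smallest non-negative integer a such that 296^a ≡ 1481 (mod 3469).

Baby-step giant-step with m = ceil(sqrt(3468)) = 59.
Baby table (296^j mod 3469 for j=0..58):
  0:1  1:296  2:891  3:92  4:2949  5:2185  6:1526  7:726
  8:3287  9:1632  10:881  11:601  12:977  13:1265  14:3257  15:3159
  16:1903  17:1310  18:2701  19:1626  20:2574  21:2193  22:425  23:916
  24:554  25:941  26:1016  27:2402  28:3316  29:3278  30:2437  31:3269
  32:3242  33:2188  34:2414  35:3399  36:94  37:72  38:498  39:1710
  40:3155  41:719  42:1215  43:2333  44:237  45:772  46:3027  47:990
  48:1644  49:964  50:886  51:2081  52:1963  53:1725  54:657  55:208
  56:2595  57:1471  58:1791
Giant step factor: 296^(-59) ≡ 3307 (mod 3469).
Scan 1481·3307^i mod 3469 for i = 0, 1, …:
  i=0: 1481   i=1: 2908   i=2: 688   i=3: 3021
  i=4: 3196   i=5: 2598   i=6: 2342   i=7: 2186
  i=8: 3175   i=9: 2531     …   i=46: 2866
  i=47: 554
Match at i=47, j=24: a = 47·59 + 24 = 2797.

2797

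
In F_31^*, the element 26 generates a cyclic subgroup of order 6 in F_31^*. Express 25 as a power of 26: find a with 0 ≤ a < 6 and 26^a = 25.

2

Successive powers of 26 modulo 31:
  26^0=1  26^1=26  26^2=25
So 26^2 ≡ 25 (mod 31), giving a = 2.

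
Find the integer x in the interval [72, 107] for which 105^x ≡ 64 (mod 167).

104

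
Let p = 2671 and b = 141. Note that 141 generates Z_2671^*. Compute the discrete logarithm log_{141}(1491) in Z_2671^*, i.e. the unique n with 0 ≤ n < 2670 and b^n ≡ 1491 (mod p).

Baby-step giant-step with m = ceil(sqrt(2670)) = 52.
Baby table (141^j mod 2671 for j=0..51):
  0:1  1:141  2:1184  3:1342  4:2252  5:2354  6:710  7:1283
  8:1946  9:1944  10:1662  11:1965  12:1952  13:119  14:753  15:2004
  16:2109  17:888  18:2342  19:1689  20:430  21:1868  22:1630  23:124
  24:1458  25:2582  26:806  27:1464  28:757  29:2568  30:1503  31:914
  32:666  33:421  34:599  35:1658  36:1401  37:2558  38:93  39:2429
  40:601  41:1940  42:1098  43:2571  44:1926  45:1795  46:2021  47:1835
  48:2319  49:1117  50:2579  51:383
Giant step factor: 141^(-52) ≡ 1237 (mod 2671).
Scan 1491·1237^i mod 2671 for i = 0, 1, …:
  i=0: 1491   i=1: 1377   i=2: 1922   i=3: 324
  i=4: 138   i=5: 2433   i=6: 2075   i=7: 2615
  i=8: 174   i=9: 1558   i=10: 1455   i=11: 2252
Match at i=11, j=4: n = 11·52 + 4 = 576.

576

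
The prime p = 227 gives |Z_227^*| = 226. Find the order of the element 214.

113

The order of 214 must divide p − 1 = 226 = 2 · 113.
Divisors: 1, 2, 113, 226.
Check each in increasing order: 214^1 ≡ 214;  214^2 ≡ 169;  214^113 ≡ 1.
Smallest exponent giving 1 is 113.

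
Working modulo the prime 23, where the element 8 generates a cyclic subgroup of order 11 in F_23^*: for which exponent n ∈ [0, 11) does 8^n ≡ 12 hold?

7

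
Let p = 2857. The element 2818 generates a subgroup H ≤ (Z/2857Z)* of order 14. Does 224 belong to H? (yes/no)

no

⟨2818⟩ has order 14; its elements mod 2857 are {1, 39, 139, 293, 678, 729, 1336, 1521, 2128, 2179, 2564, 2718, 2818, 2856}.
224 is not in this set.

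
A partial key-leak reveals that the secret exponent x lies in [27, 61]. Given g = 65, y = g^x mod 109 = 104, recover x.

Compute 65^27 mod 109 = 76, then multiply by 65 repeatedly:
  65^27=76  65^28=35  65^29=95  65^30=71  65^31=37
  65^32=7  65^33=19  65^34=36  65^35=51  65^36=45
  65^37=91  65^38=29  65^39=32  65^40=9  65^41=40
  65^42=93  65^43=50  65^44=89  65^45=8  65^46=84
  65^47=10  65^48=105  65^49=67  65^50=104
Found 104 at exponent 50.

50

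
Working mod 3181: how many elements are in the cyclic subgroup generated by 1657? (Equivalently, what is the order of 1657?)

3180

The order of 1657 must divide p − 1 = 3180 = 2^2 · 3 · 5 · 53.
Divisors: 1, 2, 3, 4, 5, 6, 10, 12, 15, 20, 30, 53, 60, 106, 159, 212, 265, 318, 530, 636, 795, 1060, 1590, 3180.
Check each in increasing order: 1657^1 ≡ 1657;  1657^2 ≡ 446;  1657^3 ≡ 1030;  1657^4 ≡ 1694;  1657^5 ≡ 1316;  1657^6 ≡ 1627;  1657^10 ≡ 1392;  1657^12 ≡ 537;  1657^15 ≡ 2797;  1657^20 ≡ 435;  1657^30 ≡ 1130;  1657^53 ≡ 2178;  1657^60 ≡ 1319;  1657^106 ≡ 813;  1657^159 ≡ 2078;  1657^212 ≡ 2502;  1657^265 ≡ 303;  1657^318 ≡ 1467;  1657^530 ≡ 2741;  1657^636 ≡ 1733;  1657^795 ≡ 282;  1657^1060 ≡ 2740;  1657^1590 ≡ 3180;  1657^3180 ≡ 1.
Smallest exponent giving 1 is 3180.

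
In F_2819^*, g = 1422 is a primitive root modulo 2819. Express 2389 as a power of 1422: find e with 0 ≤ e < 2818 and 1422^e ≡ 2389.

471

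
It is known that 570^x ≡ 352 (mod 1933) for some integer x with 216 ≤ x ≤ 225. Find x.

222

Compute 570^216 mod 1933 = 88, then multiply by 570 repeatedly:
  570^216=88  570^217=1835  570^218=197  570^219=176  570^220=1737
  570^221=394  570^222=352
Found 352 at exponent 222.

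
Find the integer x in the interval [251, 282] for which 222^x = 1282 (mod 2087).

265

Compute 222^251 mod 2087 = 1332, then multiply by 222 repeatedly:
  222^251=1332  222^252=1437  222^253=1790  222^254=850  222^255=870
  222^256=1136  222^257=1752  222^258=762  222^259=117  222^260=930
  222^261=1934  222^262=1513  222^263=1966  222^264=269  222^265=1282
Found 1282 at exponent 265.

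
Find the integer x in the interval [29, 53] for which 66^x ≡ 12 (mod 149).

Compute 66^29 mod 149 = 12, then multiply by 66 repeatedly:
  66^29=12
Found 12 at exponent 29.

29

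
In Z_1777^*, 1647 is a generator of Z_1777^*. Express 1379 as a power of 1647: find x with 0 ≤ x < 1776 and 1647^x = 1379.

Baby-step giant-step with m = ceil(sqrt(1776)) = 43.
Baby table (1647^j mod 1777 for j=0..42):
  0:1  1:1647  2:907  3:1149  4:1675  5:821  6:1667  7:84
  8:1519  9:1554  10:558  11:317  12:1438  13:1422  14:1725  15:1429
  16:815  17:670  18:1750  19:1733  20:389  21:963  22:977  23:934
  24:1193  25:1286  26:1635  27:690  28:927  29:326  30:268  31:700
  32:1404  33:511  34:1096  35:1457  36:729  37:1188  38:159  39:654
  40:276  41:1437  42:1552
Giant step factor: 1647^(-43) ≡ 63 (mod 1777).
Scan 1379·63^i mod 1777 for i = 0, 1, …:
  i=0: 1379   i=1: 1581   i=2: 91   i=3: 402
  i=4: 448   i=5: 1569   i=6: 1112   i=7: 753
  i=8: 1237   i=9: 1520     …   i=40: 917
  i=41: 907
Match at i=41, j=2: x = 41·43 + 2 = 1765.

1765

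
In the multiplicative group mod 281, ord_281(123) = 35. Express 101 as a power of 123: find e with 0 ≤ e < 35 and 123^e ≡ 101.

19

Successive powers of 123 modulo 281:
  123^0=1  123^1=123  123^2=236  123^3=85  123^4=58  123^5=109
  123^6=200  123^7=153  123^8=273  123^9=140  123^10=79  123^11=163
  123^12=98  123^13=252  123^14=86  123^15=181  123^16=64  123^17=4
  123^18=211  123^19=101
So 123^19 ≡ 101 (mod 281), giving e = 19.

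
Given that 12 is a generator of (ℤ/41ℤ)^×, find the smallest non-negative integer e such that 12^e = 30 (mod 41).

29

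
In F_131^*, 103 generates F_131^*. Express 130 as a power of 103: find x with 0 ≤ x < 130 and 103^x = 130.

65

Baby-step giant-step with m = ceil(sqrt(130)) = 12.
Baby table (103^j mod 131 for j=0..11):
  0:1  1:103  2:129  3:56  4:4  5:19  6:123  7:93
  8:16  9:76  10:99  11:110
Giant step factor: 103^(-12) ≡ 43 (mod 131).
Scan 130·43^i mod 131 for i = 0, 1, …:
  i=0: 130   i=1: 88   i=2: 116   i=3: 10
  i=4: 37   i=5: 19
Match at i=5, j=5: x = 5·12 + 5 = 65.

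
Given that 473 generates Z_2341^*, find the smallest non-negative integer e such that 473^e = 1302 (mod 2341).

1846

Baby-step giant-step with m = ceil(sqrt(2340)) = 49.
Baby table (473^j mod 2341 for j=0..48):
  0:1  1:473  2:1334  3:1253  4:396  5:28  6:1539  7:2237
  8:2310  9:1724  10:784  11:954  12:1770  13:1473  14:1452  15:883
  16:961  17:399  18:1447  19:859  20:1314  21:1157  22:1808  23:719
  24:642  25:1677  26:1963  27:1463  28:1404  29:1589  30:136  31:1121
  32:1167  33:1856  34:13  35:1467  36:955  37:2243  38:466  39:364
  40:1279  41:989  42:1938  43:1343  44:828  45:697  46:1941  47:421
  48:148
Giant step factor: 473^(-49) ≡ 1792 (mod 2341).
Scan 1302·1792^i mod 2341 for i = 0, 1, …:
  i=0: 1302   i=1: 1548   i=2: 2272   i=3: 425
  i=4: 775   i=5: 587   i=6: 795   i=7: 1312
  i=8: 740   i=9: 1074     …   i=36: 1924
  i=37: 1856
Match at i=37, j=33: e = 37·49 + 33 = 1846.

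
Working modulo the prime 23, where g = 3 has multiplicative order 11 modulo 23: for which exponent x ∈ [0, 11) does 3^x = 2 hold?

7

Successive powers of 3 modulo 23:
  3^0=1  3^1=3  3^2=9  3^3=4  3^4=12  3^5=13
  3^6=16  3^7=2
So 3^7 ≡ 2 (mod 23), giving x = 7.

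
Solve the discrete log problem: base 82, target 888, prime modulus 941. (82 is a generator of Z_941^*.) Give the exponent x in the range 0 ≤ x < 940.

432

Baby-step giant-step with m = ceil(sqrt(940)) = 31.
Baby table (82^j mod 941 for j=0..30):
  0:1  1:82  2:137  3:883  4:890  5:523  6:541  7:135
  8:719  9:616  10:639  11:643  12:30  13:578  14:346  15:142
  16:352  17:634  18:233  19:286  20:868  21:601  22:350  23:470
  24:900  25:402  26:29  27:496  28:209  29:200  30:403
Giant step factor: 82^(-31) ≡ 568 (mod 941).
Scan 888·568^i mod 941 for i = 0, 1, …:
  i=0: 888   i=1: 8   i=2: 780   i=3: 770
  i=4: 736   i=5: 244   i=6: 265   i=7: 901
  i=8: 805   i=9: 855   i=10: 84   i=11: 662
  i=12: 557   i=13: 200
Match at i=13, j=29: x = 13·31 + 29 = 432.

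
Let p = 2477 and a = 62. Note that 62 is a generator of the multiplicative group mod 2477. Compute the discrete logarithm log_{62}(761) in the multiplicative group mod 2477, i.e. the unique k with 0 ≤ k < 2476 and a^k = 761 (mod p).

1595

Baby-step giant-step with m = ceil(sqrt(2476)) = 50.
Baby table (62^j mod 2477 for j=0..49):
  0:1  1:62  2:1367  3:536  4:1031  5:1997  6:2441  7:245
  8:328  9:520  10:39  11:2418  12:1296  13:1088  14:577  15:1096
  16:1073  17:2124  18:407  19:464  20:1521  21:176  22:1004  23:323
  24:210  25:635  26:2215  27:1095  28:1011  29:757  30:2348  31:1910
  32:2001  33:212  34:759  35:2472  36:2167  37:596  38:2274  39:2276
  40:2400  41:180  42:1252  43:837  44:2354  45:2282  46:295  47:951
  48:1991  49:2069
Giant step factor: 62^(-50) ≡ 259 (mod 2477).
Scan 761·259^i mod 2477 for i = 0, 1, …:
  i=0: 761   i=1: 1416   i=2: 148   i=3: 1177
  i=4: 172   i=5: 2439   i=6: 66   i=7: 2232
  i=8: 947   i=9: 50     …   i=30: 1013
  i=31: 2282
Match at i=31, j=45: k = 31·50 + 45 = 1595.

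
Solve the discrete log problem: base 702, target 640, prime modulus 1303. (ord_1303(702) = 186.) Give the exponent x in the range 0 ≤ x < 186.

53

Baby-step giant-step with m = ceil(sqrt(186)) = 14.
Baby table (702^j mod 1303 for j=0..13):
  0:1  1:702  2:270  3:605  4:1235  5:475  6:1185  7:556
  8:715  9:275  10:206  11:1282  12:894  13:845
Giant step factor: 702^(-14) ≡ 433 (mod 1303).
Scan 640·433^i mod 1303 for i = 0, 1, …:
  i=0: 640   i=1: 884   i=2: 993   i=3: 1282
Match at i=3, j=11: x = 3·14 + 11 = 53.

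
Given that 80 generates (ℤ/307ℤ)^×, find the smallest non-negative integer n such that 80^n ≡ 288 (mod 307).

Baby-step giant-step with m = ceil(sqrt(306)) = 18.
Baby table (80^j mod 307 for j=0..17):
  0:1  1:80  2:260  3:231  4:60  5:195  6:250  7:45
  8:223  9:34  10:264  11:244  12:179  13:198  14:183  15:211
  16:302  17:214
Giant step factor: 80^(-18) ≡ 81 (mod 307).
Scan 288·81^i mod 307 for i = 0, 1, …:
  i=0: 288   i=1: 303   i=2: 290   i=3: 158
  i=4: 211
Match at i=4, j=15: n = 4·18 + 15 = 87.

87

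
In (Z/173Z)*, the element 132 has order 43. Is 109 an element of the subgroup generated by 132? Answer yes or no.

yes

109 ∈ ⟨132⟩ iff 109^43 ≡ 1 (mod 173), since |⟨132⟩| = 43.
109^43 mod 173 = 1.
Since 1 = 1, 109 lies in the subgroup.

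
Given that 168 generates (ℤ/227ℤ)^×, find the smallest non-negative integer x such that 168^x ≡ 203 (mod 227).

Baby-step giant-step with m = ceil(sqrt(226)) = 16.
Baby table (168^j mod 227 for j=0..15):
  0:1  1:168  2:76  3:56  4:101  5:170  6:185  7:208
  8:213  9:145  10:71  11:124  12:175  13:117  14:134  15:39
Giant step factor: 168^(-16) ≡ 205 (mod 227).
Scan 203·205^i mod 227 for i = 0, 1, …:
  i=0: 203   i=1: 74   i=2: 188   i=3: 177
  i=4: 192   i=5: 89   i=6: 85   i=7: 173
  i=8: 53   i=9: 196   i=10: 1
Match at i=10, j=0: x = 10·16 + 0 = 160.

160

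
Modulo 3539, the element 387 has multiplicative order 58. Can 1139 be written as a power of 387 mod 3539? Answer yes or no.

yes

1139 ∈ ⟨387⟩ iff 1139^58 ≡ 1 (mod 3539), since |⟨387⟩| = 58.
1139^58 mod 3539 = 1.
Since 1 = 1, 1139 lies in the subgroup.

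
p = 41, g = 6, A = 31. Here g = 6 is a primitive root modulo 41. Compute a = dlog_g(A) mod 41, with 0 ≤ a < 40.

28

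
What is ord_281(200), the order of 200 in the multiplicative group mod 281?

The order of 200 must divide p − 1 = 280 = 2^3 · 5 · 7.
Divisors: 1, 2, 4, 5, 7, 8, 10, 14, 20, 28, 35, 40, 56, 70, 140, 280.
Check each in increasing order: 200^1 ≡ 200;  200^2 ≡ 98;  200^4 ≡ 50;  200^5 ≡ 165;  200^7 ≡ 153;  200^8 ≡ 252;  200^10 ≡ 249;  200^14 ≡ 86;  200^20 ≡ 181;  200^28 ≡ 90;  200^35 ≡ 1.
Smallest exponent giving 1 is 35.

35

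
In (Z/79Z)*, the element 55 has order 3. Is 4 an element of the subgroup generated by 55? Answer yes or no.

4 ∈ ⟨55⟩ iff 4^3 ≡ 1 (mod 79), since |⟨55⟩| = 3.
4^3 mod 79 = 64.
Since 64 ≠ 1, 4 does not lie in the subgroup.

no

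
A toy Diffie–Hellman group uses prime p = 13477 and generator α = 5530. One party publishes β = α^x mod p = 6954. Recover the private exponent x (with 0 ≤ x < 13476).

Baby-step giant-step with m = ceil(sqrt(13476)) = 117.
Baby table (5530^j mod 13477 for j=0..116):
  0:1  1:5530  2:1587  3:2583  4:11847  5:2213  6:774  7:8011
  8:1931  9:4646  10:5218  11:1283  12:6088  13:1094  14:12124  15:11122
  16:9109  17:9221  18:8639  19:11182  20:3984  21:10102  22:1895  23:7721
  24:1994  25:2634  26:10860  27:2288  28:11214  29:5743  30:6978  31:3689
  32:9469  33:5425  34:448  35:11149  36:10172  37:11639  38:10995  39:7603
  40:9827  41:4046  42:2560  43:5950  44:6143  45:8750  46:5070  47:4940
  48:321  49:9643  50:10778  51:7046  52:2373  53:9569  54:5868  55:10901
  56:13386  57:8896  58:3830  59:7533  60:83  61:772  62:10428  63:12234
  64:12957  65:8478  66:10334  67:4540  68:12026  69:8262  70:1830  71:12150
  72:6655  73:9940  74:8994  75:6690  76:1335  77:10631  78:2756  79:11670
  80:7224  81:2892  82:9038  83:7424  84:3778  85:2990  86:11898  87:1226
  88:849  89:4974  90:13140  91:9693  92:4261  93:5534  94:10230  95:8931
  96:8702  97:9170  98:9626  99:11107  100:7021  101:12370  102:10325  103:8678
  104:11220  105:11969  106:3023  107:5710  108:13166  109:5226  110:5092  111:5307
  112:8281  113:12561  114:1872  115:1824  116:5924
Giant step factor: 5530^(-117) ≡ 644 (mod 13477).
Scan 6954·644^i mod 13477 for i = 0, 1, …:
  i=0: 6954   i=1: 4012   i=2: 9621   i=3: 9981
  i=4: 12712   i=5: 5989   i=6: 2494   i=7: 2373
Match at i=7, j=52: x = 7·117 + 52 = 871.

871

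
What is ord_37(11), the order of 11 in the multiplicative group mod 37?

6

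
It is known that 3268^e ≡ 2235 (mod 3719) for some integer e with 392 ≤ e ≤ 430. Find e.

414

Compute 3268^392 mod 3719 = 3383, then multiply by 3268 repeatedly:
  3268^392=3383  3268^393=2776  3268^394=1327  3268^395=282  3268^396=2983
  3268^397=945  3268^398=1490  3268^399=1149  3268^400=2461  3268^401=2070
  3268^402=3618  3268^403=923  3268^404=255  3268^405=284  3268^406=2081
  3268^407=2376  3268^408=3215  3268^409=445  3268^410=131  3268^411=423
  3268^412=2615  3268^413=3277  3268^414=2235
Found 2235 at exponent 414.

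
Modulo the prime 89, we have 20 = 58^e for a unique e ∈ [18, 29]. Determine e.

26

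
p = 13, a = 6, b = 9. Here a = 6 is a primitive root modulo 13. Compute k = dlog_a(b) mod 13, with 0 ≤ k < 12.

4

Successive powers of 6 modulo 13:
  6^0=1  6^1=6  6^2=10  6^3=8  6^4=9
So 6^4 ≡ 9 (mod 13), giving k = 4.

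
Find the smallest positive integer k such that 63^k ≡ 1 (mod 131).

The order of 63 must divide p − 1 = 130 = 2 · 5 · 13.
Divisors: 1, 2, 5, 10, 13, 26, 65, 130.
Check each in increasing order: 63^1 ≡ 63;  63^2 ≡ 39;  63^5 ≡ 62;  63^10 ≡ 45;  63^13 ≡ 1.
Smallest exponent giving 1 is 13.

13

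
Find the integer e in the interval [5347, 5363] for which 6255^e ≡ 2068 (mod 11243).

5357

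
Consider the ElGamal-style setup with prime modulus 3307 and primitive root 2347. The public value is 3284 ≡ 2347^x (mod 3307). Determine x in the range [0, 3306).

Baby-step giant-step with m = ceil(sqrt(3306)) = 58.
Baby table (2347^j mod 3307 for j=0..57):
  0:1  1:2347  2:2254  3:2245  4:964  5:520  6:157  7:1402
  8:29  9:1923  10:2533  11:2272  12:1500  13:1852  14:1246  15:974
  16:841  17:2855  18:703  19:3055  20:509  21:796  22:3064  23:1790
  24:1240  25:120  26:545  27:2613  28:1533  29:3242  30:2874  31:2305
  32:2890  33:173  34:2577  35:3023  36:1466  37:1422  38:671  39:705
  40:1135  41:1710  42:1979  43:1685  44:2830  45:1554  46:2924  47:603
  48:3152  49:3292  50:1172  51:2567  52:2702  53:2075  54:2121  55:952
  56:2119  57:2872
Giant step factor: 2347^(-58) ≡ 299 (mod 3307).
Scan 3284·299^i mod 3307 for i = 0, 1, …:
  i=0: 3284   i=1: 3044   i=2: 731   i=3: 307
  i=4: 2504   i=5: 1314   i=6: 2660   i=7: 1660
  i=8: 290   i=9: 728     …   i=21: 1983
  i=22: 964
Match at i=22, j=4: x = 22·58 + 4 = 1280.

1280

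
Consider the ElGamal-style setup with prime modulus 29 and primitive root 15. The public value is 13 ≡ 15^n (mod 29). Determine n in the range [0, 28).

10

Successive powers of 15 modulo 29:
  15^0=1  15^1=15  15^2=22  15^3=11  15^4=20  15^5=10
  15^6=5  15^7=17  15^8=23  15^9=26  15^10=13
So 15^10 ≡ 13 (mod 29), giving n = 10.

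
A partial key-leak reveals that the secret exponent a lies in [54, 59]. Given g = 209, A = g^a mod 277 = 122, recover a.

54

Compute 209^54 mod 277 = 122, then multiply by 209 repeatedly:
  209^54=122
Found 122 at exponent 54.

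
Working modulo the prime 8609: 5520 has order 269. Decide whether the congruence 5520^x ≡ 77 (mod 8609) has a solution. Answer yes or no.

yes

77 ∈ ⟨5520⟩ iff 77^269 ≡ 1 (mod 8609), since |⟨5520⟩| = 269.
77^269 mod 8609 = 1.
Since 1 = 1, 77 lies in the subgroup.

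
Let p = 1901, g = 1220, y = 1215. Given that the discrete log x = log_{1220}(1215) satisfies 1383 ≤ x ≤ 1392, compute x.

Compute 1220^1383 mod 1901 = 348, then multiply by 1220 repeatedly:
  1220^1383=348  1220^1384=637  1220^1385=1532  1220^1386=357  1220^1387=211
  1220^1388=785  1220^1389=1497  1220^1390=1380  1220^1391=1215
Found 1215 at exponent 1391.

1391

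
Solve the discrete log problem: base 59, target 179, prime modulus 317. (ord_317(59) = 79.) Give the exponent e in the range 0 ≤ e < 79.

68

Baby-step giant-step with m = ceil(sqrt(79)) = 9.
Baby table (59^j mod 317 for j=0..8):
  0:1  1:59  2:311  3:280  4:36  5:222  6:101  7:253
  8:28
Giant step factor: 59^(-9) ≡ 194 (mod 317).
Scan 179·194^i mod 317 for i = 0, 1, …:
  i=0: 179   i=1: 173   i=2: 277   i=3: 165
  i=4: 310   i=5: 227   i=6: 292   i=7: 222
Match at i=7, j=5: e = 7·9 + 5 = 68.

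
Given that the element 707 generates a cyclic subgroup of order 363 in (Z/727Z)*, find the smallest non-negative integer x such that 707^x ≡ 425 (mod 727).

132

Baby-step giant-step with m = ceil(sqrt(363)) = 20.
Baby table (707^j mod 727 for j=0..19):
  0:1  1:707  2:400  3:724  4:60  5:254  6:9  7:547
  8:692  9:700  10:540  11:105  12:81  13:561  14:412  15:484
  16:498  17:218  18:2  19:687
Giant step factor: 707^(-20) ≡ 488 (mod 727).
Scan 425·488^i mod 727 for i = 0, 1, …:
  i=0: 425   i=1: 205   i=2: 441   i=3: 16
  i=4: 538   i=5: 97   i=6: 81
Match at i=6, j=12: x = 6·20 + 12 = 132.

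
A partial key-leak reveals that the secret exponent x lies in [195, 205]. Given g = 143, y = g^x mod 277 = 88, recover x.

Compute 143^195 mod 277 = 235, then multiply by 143 repeatedly:
  143^195=235  143^196=88
Found 88 at exponent 196.

196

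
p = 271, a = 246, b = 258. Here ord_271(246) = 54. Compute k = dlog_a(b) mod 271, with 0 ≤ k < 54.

Successive powers of 246 modulo 271:
  246^0=1  246^1=246  246^2=83  246^3=93  246^4=114  246^5=131
  246^6=248  246^7=33  246^8=259  246^9=29  246^10=88  246^11=239
  246^12=258
So 246^12 ≡ 258 (mod 271), giving k = 12.

12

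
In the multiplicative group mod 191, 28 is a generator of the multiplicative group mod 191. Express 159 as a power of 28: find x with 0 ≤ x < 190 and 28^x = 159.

Baby-step giant-step with m = ceil(sqrt(190)) = 14.
Baby table (28^j mod 191 for j=0..13):
  0:1  1:28  2:20  3:178  4:18  5:122  6:169  7:148
  8:133  9:95  10:177  11:181  12:102  13:182
Giant step factor: 28^(-14) ≡ 72 (mod 191).
Scan 159·72^i mod 191 for i = 0, 1, …:
  i=0: 159   i=1: 179   i=2: 91   i=3: 58
  i=4: 165   i=5: 38   i=6: 62   i=7: 71
  i=8: 146   i=9: 7   i=10: 122
Match at i=10, j=5: x = 10·14 + 5 = 145.

145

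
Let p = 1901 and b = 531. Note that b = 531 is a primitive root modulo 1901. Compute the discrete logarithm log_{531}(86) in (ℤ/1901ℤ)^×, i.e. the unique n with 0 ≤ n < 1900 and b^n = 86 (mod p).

Baby-step giant-step with m = ceil(sqrt(1900)) = 44.
Baby table (531^j mod 1901 for j=0..43):
  0:1  1:531  2:613  3:432  4:1272  5:577  6:326  7:115
  8:233  9:158  10:254  11:1804  12:1721  13:1371  14:1819  15:181
  16:1061  17:695  18:251  19:211  20:1783  21:75  22:1805  23:351
  24:83  25:350  26:1453  27:1638  28:1021  29:366  30:444  31:40
  32:329  33:1708  34:171  35:1454  36:268  37:1634  38:798  39:1716
  40:617  41:655  42:1823  43:404
Giant step factor: 531^(-44) ≡ 296 (mod 1901).
Scan 86·296^i mod 1901 for i = 0, 1, …:
  i=0: 86   i=1: 743   i=2: 1313   i=3: 844
  i=4: 793   i=5: 905   i=6: 1740   i=7: 1770
  i=8: 1145   i=9: 542     …   i=38: 522
  i=39: 531
Match at i=39, j=1: n = 39·44 + 1 = 1717.

1717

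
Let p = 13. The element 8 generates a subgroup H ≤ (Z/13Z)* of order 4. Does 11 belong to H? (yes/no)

no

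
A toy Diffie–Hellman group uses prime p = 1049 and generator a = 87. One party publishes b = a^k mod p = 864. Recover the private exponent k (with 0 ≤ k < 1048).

795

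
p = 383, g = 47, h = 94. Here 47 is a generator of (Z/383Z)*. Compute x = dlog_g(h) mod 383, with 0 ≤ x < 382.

167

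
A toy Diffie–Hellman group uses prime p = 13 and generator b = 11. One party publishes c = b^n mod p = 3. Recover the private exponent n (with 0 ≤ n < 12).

4

Successive powers of 11 modulo 13:
  11^0=1  11^1=11  11^2=4  11^3=5  11^4=3
So 11^4 ≡ 3 (mod 13), giving n = 4.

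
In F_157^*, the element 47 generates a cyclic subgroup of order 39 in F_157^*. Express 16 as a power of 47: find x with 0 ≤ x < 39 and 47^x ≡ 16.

18

Successive powers of 47 modulo 157:
  47^0=1  47^1=47  47^2=11  47^3=46  47^4=121  47^5=35
  47^6=75  47^7=71  47^8=40  47^9=153  47^10=126  47^11=113
  47^12=130  47^13=144  47^14=17  47^15=14  47^16=30  47^17=154
  47^18=16
So 47^18 ≡ 16 (mod 157), giving x = 18.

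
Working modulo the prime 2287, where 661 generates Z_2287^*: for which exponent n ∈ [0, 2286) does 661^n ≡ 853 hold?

231

Baby-step giant-step with m = ceil(sqrt(2286)) = 48.
Baby table (661^j mod 2287 for j=0..47):
  0:1  1:661  2:104  3:134  4:1668  5:214  6:1947  7:1673
  8:1232  9:180  10:56  11:424  12:1250  13:643  14:1928  15:549
  16:1543  17:2208  18:382  19:932  20:849  21:874  22:1390  23:1703
  24:479  25:1013  26:1789  27:150  28:809  29:1878  30:1804  31:917
  32:82  33:1601  34:1667  35:1840  36:1843  37:1539  38:1851  39:2253
  40:396  41:1038  42:18  43:463  44:1872  45:125  46:293  47:1565
Giant step factor: 661^(-48) ≡ 1608 (mod 2287).
Scan 853·1608^i mod 2287 for i = 0, 1, …:
  i=0: 853   i=1: 1711   i=2: 27   i=3: 2250
  i=4: 2253
Match at i=4, j=39: n = 4·48 + 39 = 231.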